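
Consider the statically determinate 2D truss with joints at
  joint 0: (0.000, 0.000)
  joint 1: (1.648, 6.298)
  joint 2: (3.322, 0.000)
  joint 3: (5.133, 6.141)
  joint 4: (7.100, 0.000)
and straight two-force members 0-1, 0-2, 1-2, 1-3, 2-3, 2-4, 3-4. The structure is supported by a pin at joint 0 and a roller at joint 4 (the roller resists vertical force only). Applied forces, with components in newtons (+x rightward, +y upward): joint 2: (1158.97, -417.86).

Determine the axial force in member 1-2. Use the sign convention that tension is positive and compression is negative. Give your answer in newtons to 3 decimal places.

235.602

N=5 nodes, M=7 members, R=3 reactions → 2N=10, M+R=10
member 0 (0-1): L=6.5100, (cx,cy)=(0.2531,0.9674)
member 1 (0-2): L=3.3220, (cx,cy)=(1.0000,0.0000)
member 2 (1-2): L=6.5167, (cx,cy)=(0.2569,-0.9664)
member 3 (1-3): L=3.4885, (cx,cy)=(0.9990,-0.0450)
member 4 (2-3): L=6.4025, (cx,cy)=(0.2829,0.9592)
member 5 (2-4): L=3.7780, (cx,cy)=(1.0000,0.0000)
member 6 (3-4): L=6.4483, (cx,cy)=(0.3050,-0.9523)
solve A·x = −loads:
  F[0-1] = -229.8348 N (compression)
  F[0-2] = +1217.1520 N (tension)
  F[1-2] = +235.6022 N (tension)
  F[1-3] = -118.8238 N (compression)
  F[2-3] = +198.2605 N (tension)
  F[2-4] = +62.6235 N (tension)
  F[3-4] = -205.2959 N (compression)
  Rx@0 = -1158.9700 N
  Ry@0 = +222.3486 N
  Ry@4 = +195.5114 N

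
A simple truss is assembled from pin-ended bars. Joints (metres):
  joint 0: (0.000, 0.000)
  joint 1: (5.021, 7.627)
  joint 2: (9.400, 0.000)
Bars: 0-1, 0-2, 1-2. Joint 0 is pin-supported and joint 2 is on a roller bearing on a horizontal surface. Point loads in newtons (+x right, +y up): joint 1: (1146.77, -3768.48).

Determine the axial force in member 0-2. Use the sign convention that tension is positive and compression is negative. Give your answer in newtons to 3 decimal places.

N=3 nodes, M=3 members, R=3 reactions → 2N=6, M+R=6
member 0 (0-1): L=9.1314, (cx,cy)=(0.5499,0.8353)
member 1 (0-2): L=9.4000, (cx,cy)=(1.0000,0.0000)
member 2 (1-2): L=8.7947, (cx,cy)=(0.4979,-0.8672)
solve A·x = −loads:
  F[0-1] = -987.8198 N (compression)
  F[0-2] = +1689.9364 N (tension)
  F[1-2] = -3394.0366 N (compression)
  Rx@0 = -1146.7700 N
  Ry@0 = +825.0808 N
  Ry@2 = +2943.3992 N

1689.936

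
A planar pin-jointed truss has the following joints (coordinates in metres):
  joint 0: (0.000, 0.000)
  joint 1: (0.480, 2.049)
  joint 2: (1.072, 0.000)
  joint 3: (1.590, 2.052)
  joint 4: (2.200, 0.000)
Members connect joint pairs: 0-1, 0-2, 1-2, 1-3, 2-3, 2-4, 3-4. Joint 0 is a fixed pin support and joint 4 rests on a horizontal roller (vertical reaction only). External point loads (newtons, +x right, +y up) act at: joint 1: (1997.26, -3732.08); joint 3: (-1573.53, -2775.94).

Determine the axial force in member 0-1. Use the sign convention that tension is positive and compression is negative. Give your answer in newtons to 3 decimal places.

-3384.204

N=5 nodes, M=7 members, R=3 reactions → 2N=10, M+R=10
member 0 (0-1): L=2.1045, (cx,cy)=(0.2281,0.9736)
member 1 (0-2): L=1.0720, (cx,cy)=(1.0000,0.0000)
member 2 (1-2): L=2.1328, (cx,cy)=(0.2776,-0.9607)
member 3 (1-3): L=1.1100, (cx,cy)=(1.0000,0.0027)
member 4 (2-3): L=2.1164, (cx,cy)=(0.2448,0.9696)
member 5 (2-4): L=1.1280, (cx,cy)=(1.0000,0.0000)
member 6 (3-4): L=2.1407, (cx,cy)=(0.2849,-0.9585)
solve A·x = −loads:
  F[0-1] = -3384.2035 N (compression)
  F[0-2] = +1195.6186 N (tension)
  F[1-2] = -462.3869 N (compression)
  F[1-3] = -2640.8142 N (compression)
  F[2-3] = +458.1530 N (tension)
  F[2-4] = +955.1377 N (tension)
  F[3-4] = -3351.9828 N (compression)
  Rx@0 = -423.7300 N
  Ry@0 = +3294.9995 N
  Ry@4 = +3213.0205 N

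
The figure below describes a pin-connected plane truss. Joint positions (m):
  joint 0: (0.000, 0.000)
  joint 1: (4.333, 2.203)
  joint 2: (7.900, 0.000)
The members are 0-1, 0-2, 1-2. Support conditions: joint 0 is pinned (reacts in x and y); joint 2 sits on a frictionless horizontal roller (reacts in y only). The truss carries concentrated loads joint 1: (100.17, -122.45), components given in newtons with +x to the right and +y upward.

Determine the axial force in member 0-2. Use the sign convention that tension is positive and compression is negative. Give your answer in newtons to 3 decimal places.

153.974

N=3 nodes, M=3 members, R=3 reactions → 2N=6, M+R=6
member 0 (0-1): L=4.8609, (cx,cy)=(0.8914,0.4532)
member 1 (0-2): L=7.9000, (cx,cy)=(1.0000,0.0000)
member 2 (1-2): L=4.1925, (cx,cy)=(0.8508,-0.5255)
solve A·x = −loads:
  F[0-1] = -60.3583 N (compression)
  F[0-2] = +153.9736 N (tension)
  F[1-2] = -180.9722 N (compression)
  Rx@0 = -100.1700 N
  Ry@0 = +27.3550 N
  Ry@2 = +95.0950 N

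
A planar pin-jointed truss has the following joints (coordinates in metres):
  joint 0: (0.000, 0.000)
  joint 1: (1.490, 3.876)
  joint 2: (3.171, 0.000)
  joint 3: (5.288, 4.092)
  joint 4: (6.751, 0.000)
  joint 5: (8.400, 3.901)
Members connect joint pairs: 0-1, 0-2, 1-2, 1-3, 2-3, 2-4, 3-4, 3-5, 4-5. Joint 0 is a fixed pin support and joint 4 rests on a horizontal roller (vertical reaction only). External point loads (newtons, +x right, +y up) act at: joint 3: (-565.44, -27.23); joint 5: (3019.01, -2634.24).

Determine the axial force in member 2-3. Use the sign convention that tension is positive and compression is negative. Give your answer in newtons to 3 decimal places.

N=6 nodes, M=9 members, R=3 reactions → 2N=12, M+R=12
member 0 (0-1): L=4.1525, (cx,cy)=(0.3588,0.9334)
member 1 (0-2): L=3.1710, (cx,cy)=(1.0000,0.0000)
member 2 (1-2): L=4.2248, (cx,cy)=(0.3979,-0.9174)
member 3 (1-3): L=3.8041, (cx,cy)=(0.9984,0.0568)
member 4 (2-3): L=4.6072, (cx,cy)=(0.4595,0.8882)
member 5 (2-4): L=3.5800, (cx,cy)=(1.0000,0.0000)
member 6 (3-4): L=4.3457, (cx,cy)=(0.3367,-0.9416)
member 7 (3-5): L=3.1179, (cx,cy)=(0.9981,-0.0613)
member 8 (4-5): L=4.2352, (cx,cy)=(0.3894,0.9211)
solve A·x = −loads:
  F[0-1] = +2184.8042 N (tension)
  F[0-2] = +1669.6236 N (tension)
  F[1-2] = -2121.9085 N (compression)
  F[1-3] = +1630.8560 N (tension)
  F[2-3] = +2191.8046 N (tension)
  F[2-4] = -181.7885 N (compression)
  F[3-4] = -2457.1979 N (compression)
  F[3-5] = +4035.6111 N (tension)
  F[4-5] = -2591.5209 N (compression)
  Rx@0 = -2453.5700 N
  Ry@0 = -2039.3130 N
  Ry@4 = +4700.7830 N

2191.805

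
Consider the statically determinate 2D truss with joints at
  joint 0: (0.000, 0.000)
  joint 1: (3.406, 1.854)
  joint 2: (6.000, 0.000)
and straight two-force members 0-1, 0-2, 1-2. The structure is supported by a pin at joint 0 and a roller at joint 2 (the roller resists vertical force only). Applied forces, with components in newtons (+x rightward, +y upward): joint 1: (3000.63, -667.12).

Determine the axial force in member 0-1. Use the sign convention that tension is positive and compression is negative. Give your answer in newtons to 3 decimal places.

1336.092

N=3 nodes, M=3 members, R=3 reactions → 2N=6, M+R=6
member 0 (0-1): L=3.8779, (cx,cy)=(0.8783,0.4781)
member 1 (0-2): L=6.0000, (cx,cy)=(1.0000,0.0000)
member 2 (1-2): L=3.1884, (cx,cy)=(0.8136,-0.5815)
solve A·x = −loads:
  F[0-1] = +1336.0921 N (tension)
  F[0-2] = +1827.1281 N (tension)
  F[1-2] = -2245.8322 N (compression)
  Rx@0 = -3000.6300 N
  Ry@0 = -638.7765 N
  Ry@2 = +1305.8965 N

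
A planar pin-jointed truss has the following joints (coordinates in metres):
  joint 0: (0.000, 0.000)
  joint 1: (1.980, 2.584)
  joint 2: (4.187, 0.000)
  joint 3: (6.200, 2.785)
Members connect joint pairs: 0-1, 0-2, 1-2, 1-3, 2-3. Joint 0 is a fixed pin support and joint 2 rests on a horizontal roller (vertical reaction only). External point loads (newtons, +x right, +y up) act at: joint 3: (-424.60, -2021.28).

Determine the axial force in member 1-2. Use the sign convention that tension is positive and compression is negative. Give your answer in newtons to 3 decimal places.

N=4 nodes, M=5 members, R=3 reactions → 2N=8, M+R=8
member 0 (0-1): L=3.2554, (cx,cy)=(0.6082,0.7938)
member 1 (0-2): L=4.1870, (cx,cy)=(1.0000,0.0000)
member 2 (1-2): L=3.3982, (cx,cy)=(0.6495,-0.7604)
member 3 (1-3): L=4.2248, (cx,cy)=(0.9989,0.0476)
member 4 (2-3): L=3.4363, (cx,cy)=(0.5858,0.8105)
solve A·x = −loads:
  F[0-1] = +868.4617 N (tension)
  F[0-2] = -952.8203 N (compression)
  F[1-2] = -839.3380 N (compression)
  F[1-3] = +1074.5514 N (tension)
  F[2-3] = -2557.0810 N (compression)
  Rx@0 = +424.6000 N
  Ry@0 = -689.3541 N
  Ry@2 = +2710.6341 N

-839.338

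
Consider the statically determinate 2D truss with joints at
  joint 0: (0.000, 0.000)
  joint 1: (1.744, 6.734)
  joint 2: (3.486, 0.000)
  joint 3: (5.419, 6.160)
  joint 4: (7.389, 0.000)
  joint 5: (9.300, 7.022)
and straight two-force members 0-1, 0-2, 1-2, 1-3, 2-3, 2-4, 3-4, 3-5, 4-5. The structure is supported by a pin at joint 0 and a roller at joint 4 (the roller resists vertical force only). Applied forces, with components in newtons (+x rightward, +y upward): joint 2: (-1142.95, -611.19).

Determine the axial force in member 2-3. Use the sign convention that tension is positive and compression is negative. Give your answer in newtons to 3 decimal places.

273.702

N=6 nodes, M=9 members, R=3 reactions → 2N=12, M+R=12
member 0 (0-1): L=6.9562, (cx,cy)=(0.2507,0.9681)
member 1 (0-2): L=3.4860, (cx,cy)=(1.0000,0.0000)
member 2 (1-2): L=6.9557, (cx,cy)=(0.2504,-0.9681)
member 3 (1-3): L=3.7196, (cx,cy)=(0.9880,-0.1543)
member 4 (2-3): L=6.4562, (cx,cy)=(0.2994,0.9541)
member 5 (2-4): L=3.9030, (cx,cy)=(1.0000,0.0000)
member 6 (3-4): L=6.4673, (cx,cy)=(0.3046,-0.9525)
member 7 (3-5): L=3.9756, (cx,cy)=(0.9762,0.2168)
member 8 (4-5): L=7.2774, (cx,cy)=(0.2626,0.9649)
solve A·x = −loads:
  F[0-1] = -333.4926 N (compression)
  F[0-2] = -1059.3392 N (compression)
  F[1-2] = +361.5665 N (tension)
  F[1-3] = -176.2743 N (compression)
  F[2-3] = +273.7018 N (tension)
  F[2-4] = +92.2154 N (tension)
  F[3-4] = -302.7353 N (compression)
  F[3-5] = -0.0000 N (tension)
  F[4-5] = +0.0000 N (tension)
  Rx@0 = +1142.9500 N
  Ry@0 = +322.8413 N
  Ry@4 = +288.3487 N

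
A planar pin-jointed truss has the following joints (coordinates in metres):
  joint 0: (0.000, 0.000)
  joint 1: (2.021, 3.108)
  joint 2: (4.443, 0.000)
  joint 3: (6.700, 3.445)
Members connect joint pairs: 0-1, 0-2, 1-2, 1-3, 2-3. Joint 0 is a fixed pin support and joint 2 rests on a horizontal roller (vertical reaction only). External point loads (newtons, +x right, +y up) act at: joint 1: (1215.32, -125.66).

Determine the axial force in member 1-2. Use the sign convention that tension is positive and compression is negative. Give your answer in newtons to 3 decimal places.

-1150.272

N=4 nodes, M=5 members, R=3 reactions → 2N=8, M+R=8
member 0 (0-1): L=3.7073, (cx,cy)=(0.5451,0.8383)
member 1 (0-2): L=4.4430, (cx,cy)=(1.0000,0.0000)
member 2 (1-2): L=3.9403, (cx,cy)=(0.6147,-0.7888)
member 3 (1-3): L=4.6911, (cx,cy)=(0.9974,0.0718)
member 4 (2-3): L=4.1185, (cx,cy)=(0.5480,0.8365)
solve A·x = −loads:
  F[0-1] = +932.3714 N (tension)
  F[0-2] = +707.0470 N (tension)
  F[1-2] = -1150.2717 N (compression)
  F[1-3] = -0.0000 N (compression)
  F[2-3] = +0.0000 N (tension)
  Rx@0 = -1215.3200 N
  Ry@0 = -781.6489 N
  Ry@2 = +907.3089 N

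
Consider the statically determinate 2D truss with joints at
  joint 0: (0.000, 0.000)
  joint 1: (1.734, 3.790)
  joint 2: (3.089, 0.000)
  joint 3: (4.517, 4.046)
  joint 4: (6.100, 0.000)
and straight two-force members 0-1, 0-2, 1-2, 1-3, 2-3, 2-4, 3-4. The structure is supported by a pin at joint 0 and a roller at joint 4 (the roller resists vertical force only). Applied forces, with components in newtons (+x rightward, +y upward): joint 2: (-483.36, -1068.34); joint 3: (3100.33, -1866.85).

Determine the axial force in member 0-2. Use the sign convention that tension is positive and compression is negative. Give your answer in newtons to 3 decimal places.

2139.054

N=5 nodes, M=7 members, R=3 reactions → 2N=10, M+R=10
member 0 (0-1): L=4.1678, (cx,cy)=(0.4160,0.9093)
member 1 (0-2): L=3.0890, (cx,cy)=(1.0000,0.0000)
member 2 (1-2): L=4.0249, (cx,cy)=(0.3367,-0.9416)
member 3 (1-3): L=2.7947, (cx,cy)=(0.9958,0.0916)
member 4 (2-3): L=4.2906, (cx,cy)=(0.3328,0.9430)
member 5 (2-4): L=3.0110, (cx,cy)=(1.0000,0.0000)
member 6 (3-4): L=4.3447, (cx,cy)=(0.3644,-0.9313)
solve A·x = −loads:
  F[0-1] = +1148.7175 N (tension)
  F[0-2] = +2139.0538 N (tension)
  F[1-2] = -1028.8107 N (compression)
  F[1-3] = +827.7465 N (tension)
  F[2-3] = +2160.2538 N (tension)
  F[2-4] = +1557.0876 N (tension)
  F[3-4] = -4273.5341 N (compression)
  Rx@0 = -2616.9700 N
  Ry@0 = -1044.5803 N
  Ry@4 = +3979.7703 N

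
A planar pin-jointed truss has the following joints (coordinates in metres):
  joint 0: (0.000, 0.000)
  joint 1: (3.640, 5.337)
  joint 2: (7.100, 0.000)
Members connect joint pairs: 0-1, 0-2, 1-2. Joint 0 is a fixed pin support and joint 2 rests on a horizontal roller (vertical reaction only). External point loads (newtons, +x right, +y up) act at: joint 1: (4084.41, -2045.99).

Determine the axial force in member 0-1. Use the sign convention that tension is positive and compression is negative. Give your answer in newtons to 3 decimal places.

2509.426

N=3 nodes, M=3 members, R=3 reactions → 2N=6, M+R=6
member 0 (0-1): L=6.4601, (cx,cy)=(0.5635,0.8261)
member 1 (0-2): L=7.1000, (cx,cy)=(1.0000,0.0000)
member 2 (1-2): L=6.3604, (cx,cy)=(0.5440,-0.8391)
solve A·x = −loads:
  F[0-1] = +2509.4259 N (tension)
  F[0-2] = +2670.4567 N (tension)
  F[1-2] = -4909.0386 N (compression)
  Rx@0 = -4084.4100 N
  Ry@0 = -2073.1508 N
  Ry@2 = +4119.1408 N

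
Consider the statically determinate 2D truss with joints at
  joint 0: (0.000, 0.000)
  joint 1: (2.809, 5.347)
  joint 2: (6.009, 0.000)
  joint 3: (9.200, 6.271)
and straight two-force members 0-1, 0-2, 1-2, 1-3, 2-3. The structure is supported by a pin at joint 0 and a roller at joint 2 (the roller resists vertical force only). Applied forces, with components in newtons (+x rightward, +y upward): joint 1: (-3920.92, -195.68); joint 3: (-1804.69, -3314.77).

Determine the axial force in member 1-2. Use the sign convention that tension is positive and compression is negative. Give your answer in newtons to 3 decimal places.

4081.457

N=4 nodes, M=5 members, R=3 reactions → 2N=8, M+R=8
member 0 (0-1): L=6.0399, (cx,cy)=(0.4651,0.8853)
member 1 (0-2): L=6.0090, (cx,cy)=(1.0000,0.0000)
member 2 (1-2): L=6.2314, (cx,cy)=(0.5135,-0.8581)
member 3 (1-3): L=6.4574, (cx,cy)=(0.9897,0.1431)
member 4 (2-3): L=7.0362, (cx,cy)=(0.4535,0.8912)
solve A·x = −loads:
  F[0-1] = -4197.8869 N (compression)
  F[0-2] = -3773.2956 N (compression)
  F[1-2] = +4081.4573 N (tension)
  F[1-3] = -128.6604 N (compression)
  F[2-3] = -3698.5813 N (compression)
  Rx@0 = +5725.6100 N
  Ry@0 = +3716.2781 N
  Ry@2 = -205.8281 N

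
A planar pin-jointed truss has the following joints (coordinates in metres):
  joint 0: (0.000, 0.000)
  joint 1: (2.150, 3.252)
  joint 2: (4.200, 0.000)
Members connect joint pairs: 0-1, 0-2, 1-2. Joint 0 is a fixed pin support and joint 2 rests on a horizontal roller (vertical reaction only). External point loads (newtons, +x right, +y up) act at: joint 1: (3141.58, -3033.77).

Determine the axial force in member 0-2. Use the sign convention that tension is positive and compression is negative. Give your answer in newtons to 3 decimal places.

N=3 nodes, M=3 members, R=3 reactions → 2N=6, M+R=6
member 0 (0-1): L=3.8985, (cx,cy)=(0.5515,0.8342)
member 1 (0-2): L=4.2000, (cx,cy)=(1.0000,0.0000)
member 2 (1-2): L=3.8442, (cx,cy)=(0.5333,-0.8459)
solve A·x = −loads:
  F[0-1] = +1140.9016 N (tension)
  F[0-2] = +2512.3732 N (tension)
  F[1-2] = -4711.2721 N (compression)
  Rx@0 = -3141.5800 N
  Ry@0 = -951.7118 N
  Ry@2 = +3985.4818 N

2512.373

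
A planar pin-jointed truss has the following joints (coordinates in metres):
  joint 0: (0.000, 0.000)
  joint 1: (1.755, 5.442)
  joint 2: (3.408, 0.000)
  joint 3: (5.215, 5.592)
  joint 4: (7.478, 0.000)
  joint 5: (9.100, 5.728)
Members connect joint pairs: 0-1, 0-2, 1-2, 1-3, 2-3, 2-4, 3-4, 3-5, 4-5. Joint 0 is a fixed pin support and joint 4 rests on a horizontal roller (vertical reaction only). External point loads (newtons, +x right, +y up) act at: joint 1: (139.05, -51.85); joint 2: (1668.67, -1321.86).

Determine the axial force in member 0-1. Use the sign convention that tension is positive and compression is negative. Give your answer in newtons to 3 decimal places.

-691.296

N=6 nodes, M=9 members, R=3 reactions → 2N=12, M+R=12
member 0 (0-1): L=5.7180, (cx,cy)=(0.3069,0.9517)
member 1 (0-2): L=3.4080, (cx,cy)=(1.0000,0.0000)
member 2 (1-2): L=5.6875, (cx,cy)=(0.2906,-0.9568)
member 3 (1-3): L=3.4632, (cx,cy)=(0.9991,0.0433)
member 4 (2-3): L=5.8767, (cx,cy)=(0.3075,0.9516)
member 5 (2-4): L=4.0700, (cx,cy)=(1.0000,0.0000)
member 6 (3-4): L=6.0325, (cx,cy)=(0.3751,-0.9270)
member 7 (3-5): L=3.8874, (cx,cy)=(0.9994,0.0350)
member 8 (4-5): L=5.9532, (cx,cy)=(0.2725,0.9622)
solve A·x = −loads:
  F[0-1] = -691.2962 N (compression)
  F[0-2] = +2019.8969 N (tension)
  F[1-2] = +609.4829 N (tension)
  F[1-3] = -528.8613 N (compression)
  F[2-3] = +776.2956 N (tension)
  F[2-4] = +289.6658 N (tension)
  F[3-4] = -772.1709 N (compression)
  F[3-5] = +0.0000 N (tension)
  F[4-5] = -0.0000 N (compression)
  Rx@0 = -1807.7200 N
  Ry@0 = +657.9296 N
  Ry@4 = +715.7804 N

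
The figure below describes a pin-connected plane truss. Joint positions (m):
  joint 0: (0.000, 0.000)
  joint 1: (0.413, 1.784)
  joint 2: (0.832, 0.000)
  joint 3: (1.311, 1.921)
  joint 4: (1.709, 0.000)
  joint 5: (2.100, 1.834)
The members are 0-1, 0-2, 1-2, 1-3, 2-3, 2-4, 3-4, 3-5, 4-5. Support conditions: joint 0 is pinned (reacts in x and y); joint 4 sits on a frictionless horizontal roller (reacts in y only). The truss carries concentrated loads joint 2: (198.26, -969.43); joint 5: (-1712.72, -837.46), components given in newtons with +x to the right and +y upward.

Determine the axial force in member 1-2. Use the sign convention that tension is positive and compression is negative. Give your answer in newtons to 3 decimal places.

N=6 nodes, M=9 members, R=3 reactions → 2N=12, M+R=12
member 0 (0-1): L=1.8312, (cx,cy)=(0.2255,0.9742)
member 1 (0-2): L=0.8320, (cx,cy)=(1.0000,0.0000)
member 2 (1-2): L=1.8325, (cx,cy)=(0.2286,-0.9735)
member 3 (1-3): L=0.9084, (cx,cy)=(0.9886,0.1508)
member 4 (2-3): L=1.9798, (cx,cy)=(0.2419,0.9703)
member 5 (2-4): L=0.8770, (cx,cy)=(1.0000,0.0000)
member 6 (3-4): L=1.9618, (cx,cy)=(0.2029,-0.9792)
member 7 (3-5): L=0.7938, (cx,cy)=(0.9940,-0.1096)
member 8 (4-5): L=1.8752, (cx,cy)=(0.2085,0.9780)
solve A·x = −loads:
  F[0-1] = -2200.5675 N (compression)
  F[0-2] = -1018.1496 N (compression)
  F[1-2] = +2050.9389 N (tension)
  F[1-3] = -976.4135 N (compression)
  F[2-3] = -1058.6308 N (compression)
  F[2-4] = -491.3483 N (compression)
  F[3-4] = +1368.1729 N (tension)
  F[3-5] = -1508.0251 N (compression)
  F[4-5] = -1025.2776 N (compression)
  Rx@0 = +1514.4600 N
  Ry@0 = +2143.8688 N
  Ry@4 = -336.9788 N

2050.939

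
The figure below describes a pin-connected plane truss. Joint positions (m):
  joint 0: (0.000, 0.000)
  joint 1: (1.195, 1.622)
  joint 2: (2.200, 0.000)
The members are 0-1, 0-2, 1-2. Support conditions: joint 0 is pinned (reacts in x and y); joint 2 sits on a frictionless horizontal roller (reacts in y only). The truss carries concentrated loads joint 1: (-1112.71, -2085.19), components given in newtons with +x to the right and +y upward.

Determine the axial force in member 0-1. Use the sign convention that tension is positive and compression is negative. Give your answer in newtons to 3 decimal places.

-2202.134

N=3 nodes, M=3 members, R=3 reactions → 2N=6, M+R=6
member 0 (0-1): L=2.0147, (cx,cy)=(0.5931,0.8051)
member 1 (0-2): L=2.2000, (cx,cy)=(1.0000,0.0000)
member 2 (1-2): L=1.9081, (cx,cy)=(0.5267,-0.8501)
solve A·x = −loads:
  F[0-1] = -2202.1342 N (compression)
  F[0-2] = +193.4821 N (tension)
  F[1-2] = -367.3496 N (compression)
  Rx@0 = +1112.7100 N
  Ry@0 = +1772.9234 N
  Ry@2 = +312.2666 N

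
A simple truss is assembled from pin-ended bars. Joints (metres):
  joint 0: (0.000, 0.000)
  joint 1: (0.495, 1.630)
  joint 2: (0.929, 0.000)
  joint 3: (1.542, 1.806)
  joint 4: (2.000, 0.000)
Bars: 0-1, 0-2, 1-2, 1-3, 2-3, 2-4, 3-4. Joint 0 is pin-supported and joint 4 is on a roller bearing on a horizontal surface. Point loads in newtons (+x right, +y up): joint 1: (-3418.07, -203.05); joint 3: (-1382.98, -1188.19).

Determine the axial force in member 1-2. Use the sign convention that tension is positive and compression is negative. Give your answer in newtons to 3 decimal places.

N=5 nodes, M=7 members, R=3 reactions → 2N=10, M+R=10
member 0 (0-1): L=1.7035, (cx,cy)=(0.2906,0.9569)
member 1 (0-2): L=0.9290, (cx,cy)=(1.0000,0.0000)
member 2 (1-2): L=1.6868, (cx,cy)=(0.2573,-0.9663)
member 3 (1-3): L=1.0617, (cx,cy)=(0.9862,0.1658)
member 4 (2-3): L=1.9072, (cx,cy)=(0.3214,0.9469)
member 5 (2-4): L=1.0710, (cx,cy)=(1.0000,0.0000)
member 6 (3-4): L=1.8632, (cx,cy)=(0.2458,-0.9693)
solve A·x = −loads:
  F[0-1] = -4660.5444 N (compression)
  F[0-2] = -3446.8003 N (compression)
  F[1-2] = +4559.6253 N (tension)
  F[1-3] = +903.1538 N (tension)
  F[2-3] = -4653.0119 N (compression)
  F[2-4] = -778.0950 N (compression)
  F[3-4] = +3165.3335 N (tension)
  Rx@0 = +4801.0500 N
  Ry@0 = +4459.4486 N
  Ry@4 = -3068.2086 N

4559.625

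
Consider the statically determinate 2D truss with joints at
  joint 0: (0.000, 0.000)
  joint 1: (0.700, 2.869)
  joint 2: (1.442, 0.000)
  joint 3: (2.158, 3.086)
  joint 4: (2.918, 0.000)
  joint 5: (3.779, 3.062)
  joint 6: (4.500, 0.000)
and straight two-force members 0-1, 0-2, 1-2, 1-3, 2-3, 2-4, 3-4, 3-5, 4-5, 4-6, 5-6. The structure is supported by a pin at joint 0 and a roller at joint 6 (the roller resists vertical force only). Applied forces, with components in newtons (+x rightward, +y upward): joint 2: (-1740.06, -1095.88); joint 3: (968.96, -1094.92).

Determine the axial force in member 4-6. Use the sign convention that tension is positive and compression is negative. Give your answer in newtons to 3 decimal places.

362.792

N=7 nodes, M=11 members, R=3 reactions → 2N=14, M+R=14
member 0 (0-1): L=2.9532, (cx,cy)=(0.2370,0.9715)
member 1 (0-2): L=1.4420, (cx,cy)=(1.0000,0.0000)
member 2 (1-2): L=2.9634, (cx,cy)=(0.2504,-0.9681)
member 3 (1-3): L=1.4741, (cx,cy)=(0.9891,0.1472)
member 4 (2-3): L=3.1680, (cx,cy)=(0.2260,0.9741)
member 5 (2-4): L=1.4760, (cx,cy)=(1.0000,0.0000)
member 6 (3-4): L=3.1782, (cx,cy)=(0.2391,-0.9710)
member 7 (3-5): L=1.6212, (cx,cy)=(0.9999,-0.0148)
member 8 (4-5): L=3.1807, (cx,cy)=(0.2707,0.9627)
member 9 (4-6): L=1.5820, (cx,cy)=(1.0000,0.0000)
member 10 (5-6): L=3.1457, (cx,cy)=(0.2292,-0.9734)
solve A·x = −loads:
  F[0-1] = -669.1346 N (compression)
  F[0-2] = -612.4923 N (compression)
  F[1-2] = +623.0869 N (tension)
  F[1-3] = -318.0870 N (compression)
  F[2-3] = +505.7272 N (tension)
  F[2-4] = +1169.2810 N (tension)
  F[3-4] = -1574.6828 N (compression)
  F[3-5] = -792.8162 N (compression)
  F[4-5] = +1588.2949 N (tension)
  F[4-6] = +362.7922 N (tension)
  F[5-6] = -1582.8715 N (compression)
  Rx@0 = +771.1000 N
  Ry@0 = +650.0651 N
  Ry@6 = +1540.7349 N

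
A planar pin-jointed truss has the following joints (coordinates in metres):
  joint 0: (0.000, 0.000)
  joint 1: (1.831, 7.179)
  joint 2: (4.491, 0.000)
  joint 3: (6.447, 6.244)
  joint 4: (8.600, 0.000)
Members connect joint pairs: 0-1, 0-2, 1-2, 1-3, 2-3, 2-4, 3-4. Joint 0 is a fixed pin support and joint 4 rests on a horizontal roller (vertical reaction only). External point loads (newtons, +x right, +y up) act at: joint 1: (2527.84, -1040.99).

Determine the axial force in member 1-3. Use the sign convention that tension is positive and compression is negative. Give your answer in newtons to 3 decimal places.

N=5 nodes, M=7 members, R=3 reactions → 2N=10, M+R=10
member 0 (0-1): L=7.4088, (cx,cy)=(0.2471,0.9690)
member 1 (0-2): L=4.4910, (cx,cy)=(1.0000,0.0000)
member 2 (1-2): L=7.6560, (cx,cy)=(0.3474,-0.9377)
member 3 (1-3): L=4.7097, (cx,cy)=(0.9801,-0.1985)
member 4 (2-3): L=6.5432, (cx,cy)=(0.2989,0.9543)
member 5 (2-4): L=4.1090, (cx,cy)=(1.0000,0.0000)
member 6 (3-4): L=6.6048, (cx,cy)=(0.3260,-0.9454)
solve A·x = −loads:
  F[0-1] = +1332.1246 N (tension)
  F[0-2] = +2198.6215 N (tension)
  F[1-2] = -2175.0187 N (compression)
  F[1-3] = -1472.2322 N (compression)
  F[2-3] = +2137.2480 N (tension)
  F[2-4] = +804.0278 N (tension)
  F[3-4] = -2466.5193 N (compression)
  Rx@0 = -2527.8400 N
  Ry@0 = -1290.8026 N
  Ry@4 = +2331.7926 N

-1472.232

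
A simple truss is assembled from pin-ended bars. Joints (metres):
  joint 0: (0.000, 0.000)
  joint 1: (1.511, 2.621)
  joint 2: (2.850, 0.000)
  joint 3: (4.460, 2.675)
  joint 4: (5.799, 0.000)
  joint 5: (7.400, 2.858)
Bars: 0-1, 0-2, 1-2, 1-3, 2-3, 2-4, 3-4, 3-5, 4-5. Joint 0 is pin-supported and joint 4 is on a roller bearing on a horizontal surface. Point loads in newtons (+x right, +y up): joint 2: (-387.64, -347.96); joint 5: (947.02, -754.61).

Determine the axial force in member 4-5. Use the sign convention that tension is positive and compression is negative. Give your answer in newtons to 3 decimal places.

N=6 nodes, M=9 members, R=3 reactions → 2N=12, M+R=12
member 0 (0-1): L=3.0254, (cx,cy)=(0.4994,0.8663)
member 1 (0-2): L=2.8500, (cx,cy)=(1.0000,0.0000)
member 2 (1-2): L=2.9432, (cx,cy)=(0.4549,-0.8905)
member 3 (1-3): L=2.9495, (cx,cy)=(0.9998,0.0183)
member 4 (2-3): L=3.1221, (cx,cy)=(0.5157,0.8568)
member 5 (2-4): L=2.9490, (cx,cy)=(1.0000,0.0000)
member 6 (3-4): L=2.9914, (cx,cy)=(0.4476,-0.8942)
member 7 (3-5): L=2.9457, (cx,cy)=(0.9981,0.0621)
member 8 (4-5): L=3.2759, (cx,cy)=(0.4887,0.8724)
solve A·x = −loads:
  F[0-1] = +574.9636 N (tension)
  F[0-2] = +272.2169 N (tension)
  F[1-2] = -548.3207 N (compression)
  F[1-3] = +536.7080 N (tension)
  F[2-3] = +976.0326 N (tension)
  F[2-4] = -92.9115 N (compression)
  F[3-4] = -847.3662 N (compression)
  F[3-5] = +1421.9718 N (tension)
  F[4-5] = -966.1995 N (compression)
  Rx@0 = -559.3800 N
  Ry@0 = -498.1169 N
  Ry@4 = +1600.6869 N

-966.200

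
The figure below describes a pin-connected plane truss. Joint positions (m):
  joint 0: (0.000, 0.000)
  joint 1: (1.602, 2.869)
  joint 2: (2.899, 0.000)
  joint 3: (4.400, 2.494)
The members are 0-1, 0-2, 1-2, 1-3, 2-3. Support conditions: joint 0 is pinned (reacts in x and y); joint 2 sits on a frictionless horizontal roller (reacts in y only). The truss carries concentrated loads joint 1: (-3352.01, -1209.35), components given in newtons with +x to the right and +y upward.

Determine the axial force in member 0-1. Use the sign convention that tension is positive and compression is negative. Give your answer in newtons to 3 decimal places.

N=4 nodes, M=5 members, R=3 reactions → 2N=8, M+R=8
member 0 (0-1): L=3.2860, (cx,cy)=(0.4875,0.8731)
member 1 (0-2): L=2.8990, (cx,cy)=(1.0000,0.0000)
member 2 (1-2): L=3.1486, (cx,cy)=(0.4119,-0.9112)
member 3 (1-3): L=2.8230, (cx,cy)=(0.9911,-0.1328)
member 4 (2-3): L=2.9108, (cx,cy)=(0.5157,0.8568)
solve A·x = −loads:
  F[0-1] = -4419.1360 N (compression)
  F[0-2] = -1197.5573 N (compression)
  F[1-2] = +2907.1470 N (tension)
  F[1-3] = +0.0000 N (tension)
  F[2-3] = -0.0000 N (compression)
  Rx@0 = +3352.0100 N
  Ry@0 = +3858.3800 N
  Ry@2 = -2649.0300 N

-4419.136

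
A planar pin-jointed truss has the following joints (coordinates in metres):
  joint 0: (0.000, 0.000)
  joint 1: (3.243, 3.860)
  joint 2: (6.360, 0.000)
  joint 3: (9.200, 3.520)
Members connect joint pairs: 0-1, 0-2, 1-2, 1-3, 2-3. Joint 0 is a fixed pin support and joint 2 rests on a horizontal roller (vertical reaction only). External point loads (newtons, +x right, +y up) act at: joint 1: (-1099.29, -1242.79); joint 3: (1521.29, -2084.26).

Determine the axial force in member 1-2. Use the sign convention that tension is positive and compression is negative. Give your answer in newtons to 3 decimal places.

N=4 nodes, M=5 members, R=3 reactions → 2N=8, M+R=8
member 0 (0-1): L=5.0415, (cx,cy)=(0.6433,0.7656)
member 1 (0-2): L=6.3600, (cx,cy)=(1.0000,0.0000)
member 2 (1-2): L=4.9614, (cx,cy)=(0.6283,-0.7780)
member 3 (1-3): L=5.9667, (cx,cy)=(0.9984,-0.0570)
member 4 (2-3): L=4.5228, (cx,cy)=(0.6279,0.7783)
solve A·x = −loads:
  F[0-1] = +648.3616 N (tension)
  F[0-2] = +4.9337 N (tension)
  F[1-2] = -2460.0812 N (compression)
  F[1-3] = +3066.8921 N (tension)
  F[2-3] = -2453.5065 N (compression)
  Rx@0 = -422.0000 N
  Ry@0 = -496.4156 N
  Ry@2 = +3823.4656 N

-2460.081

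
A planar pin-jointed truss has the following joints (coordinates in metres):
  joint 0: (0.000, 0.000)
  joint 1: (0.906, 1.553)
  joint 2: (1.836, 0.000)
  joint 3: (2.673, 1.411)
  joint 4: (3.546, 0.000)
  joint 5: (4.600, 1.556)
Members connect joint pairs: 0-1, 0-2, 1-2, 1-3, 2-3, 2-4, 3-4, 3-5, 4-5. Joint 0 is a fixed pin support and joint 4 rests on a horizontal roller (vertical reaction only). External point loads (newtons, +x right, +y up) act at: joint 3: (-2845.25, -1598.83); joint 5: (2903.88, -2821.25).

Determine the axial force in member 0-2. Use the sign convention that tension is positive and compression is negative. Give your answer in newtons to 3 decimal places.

-283.836

N=6 nodes, M=9 members, R=3 reactions → 2N=12, M+R=12
member 0 (0-1): L=1.7980, (cx,cy)=(0.5039,0.8638)
member 1 (0-2): L=1.8360, (cx,cy)=(1.0000,0.0000)
member 2 (1-2): L=1.8102, (cx,cy)=(0.5138,-0.8579)
member 3 (1-3): L=1.7727, (cx,cy)=(0.9968,-0.0801)
member 4 (2-3): L=1.6406, (cx,cy)=(0.5102,0.8601)
member 5 (2-4): L=1.7100, (cx,cy)=(1.0000,0.0000)
member 6 (3-4): L=1.6592, (cx,cy)=(0.5261,-0.8504)
member 7 (3-5): L=1.9324, (cx,cy)=(0.9972,0.0750)
member 8 (4-5): L=1.8794, (cx,cy)=(0.5608,0.8279)
solve A·x = −loads:
  F[0-1] = +679.6227 N (tension)
  F[0-2] = -283.8357 N (compression)
  F[1-2] = -752.5326 N (compression)
  F[1-3] = +731.4406 N (tension)
  F[2-3] = +750.6668 N (tension)
  F[2-4] = -1053.4403 N (compression)
  F[3-4] = -2121.4819 N (compression)
  F[3-5] = +5087.8749 N (tension)
  F[4-5] = -3868.6816 N (compression)
  Rx@0 = -58.6300 N
  Ry@0 = -587.0300 N
  Ry@4 = +5007.1100 N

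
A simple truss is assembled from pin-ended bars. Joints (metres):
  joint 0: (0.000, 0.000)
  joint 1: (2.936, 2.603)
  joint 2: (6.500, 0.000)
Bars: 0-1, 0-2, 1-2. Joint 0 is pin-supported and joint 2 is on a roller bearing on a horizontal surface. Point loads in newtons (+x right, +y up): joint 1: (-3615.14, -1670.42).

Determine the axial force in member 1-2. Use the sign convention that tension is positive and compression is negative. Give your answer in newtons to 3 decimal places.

1175.327

N=3 nodes, M=3 members, R=3 reactions → 2N=6, M+R=6
member 0 (0-1): L=3.9237, (cx,cy)=(0.7483,0.6634)
member 1 (0-2): L=6.5000, (cx,cy)=(1.0000,0.0000)
member 2 (1-2): L=4.4134, (cx,cy)=(0.8075,-0.5898)
solve A·x = −loads:
  F[0-1] = -3562.9101 N (compression)
  F[0-2] = -949.1339 N (compression)
  F[1-2] = +1175.3270 N (tension)
  Rx@0 = +3615.1400 N
  Ry@0 = +2363.6287 N
  Ry@2 = -693.2087 N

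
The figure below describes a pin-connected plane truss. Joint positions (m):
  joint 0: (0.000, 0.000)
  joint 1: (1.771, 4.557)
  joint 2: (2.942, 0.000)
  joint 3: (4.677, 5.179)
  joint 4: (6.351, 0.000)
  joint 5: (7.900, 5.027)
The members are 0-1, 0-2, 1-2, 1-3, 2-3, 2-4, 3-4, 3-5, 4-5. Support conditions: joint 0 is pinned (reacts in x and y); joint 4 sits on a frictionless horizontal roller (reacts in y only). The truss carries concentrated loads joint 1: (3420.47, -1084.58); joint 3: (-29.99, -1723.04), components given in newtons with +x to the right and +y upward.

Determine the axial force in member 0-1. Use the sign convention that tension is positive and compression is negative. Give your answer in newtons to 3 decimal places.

1280.479

N=6 nodes, M=9 members, R=3 reactions → 2N=12, M+R=12
member 0 (0-1): L=4.8890, (cx,cy)=(0.3622,0.9321)
member 1 (0-2): L=2.9420, (cx,cy)=(1.0000,0.0000)
member 2 (1-2): L=4.7050, (cx,cy)=(0.2489,-0.9685)
member 3 (1-3): L=2.9718, (cx,cy)=(0.9779,0.2093)
member 4 (2-3): L=5.4619, (cx,cy)=(0.3177,0.9482)
member 5 (2-4): L=3.4090, (cx,cy)=(1.0000,0.0000)
member 6 (3-4): L=5.4428, (cx,cy)=(0.3076,-0.9515)
member 7 (3-5): L=3.2266, (cx,cy)=(0.9989,-0.0471)
member 8 (4-5): L=5.2602, (cx,cy)=(0.2945,0.9557)
solve A·x = −loads:
  F[0-1] = +1280.4791 N (tension)
  F[0-2] = +2926.6406 N (tension)
  F[1-2] = -2848.8156 N (compression)
  F[1-3] = -2298.5214 N (compression)
  F[2-3] = +2909.8888 N (tension)
  F[2-4] = +1293.2808 N (tension)
  F[3-4] = -4204.9568 N (compression)
  F[3-5] = -0.0000 N (tension)
  F[4-5] = +0.0000 N (tension)
  Rx@0 = -3390.4800 N
  Ry@0 = -1193.5157 N
  Ry@4 = +4001.1357 N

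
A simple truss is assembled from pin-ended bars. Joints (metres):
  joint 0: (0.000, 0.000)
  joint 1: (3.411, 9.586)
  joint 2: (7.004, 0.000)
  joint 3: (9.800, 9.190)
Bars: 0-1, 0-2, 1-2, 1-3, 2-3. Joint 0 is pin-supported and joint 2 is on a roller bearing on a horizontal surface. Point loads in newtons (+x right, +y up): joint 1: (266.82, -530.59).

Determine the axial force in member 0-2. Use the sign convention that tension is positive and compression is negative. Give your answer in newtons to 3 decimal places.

233.730

N=4 nodes, M=5 members, R=3 reactions → 2N=8, M+R=8
member 0 (0-1): L=10.1748, (cx,cy)=(0.3352,0.9421)
member 1 (0-2): L=7.0040, (cx,cy)=(1.0000,0.0000)
member 2 (1-2): L=10.2372, (cx,cy)=(0.3510,-0.9364)
member 3 (1-3): L=6.4013, (cx,cy)=(0.9981,-0.0619)
member 4 (2-3): L=9.6059, (cx,cy)=(0.2911,0.9567)
solve A·x = −loads:
  F[0-1] = +98.7053 N (tension)
  F[0-2] = +233.7300 N (tension)
  F[1-2] = -665.9475 N (compression)
  F[1-3] = -0.0000 N (compression)
  F[2-3] = +0.0000 N (tension)
  Rx@0 = -266.8200 N
  Ry@0 = -92.9935 N
  Ry@2 = +623.5835 N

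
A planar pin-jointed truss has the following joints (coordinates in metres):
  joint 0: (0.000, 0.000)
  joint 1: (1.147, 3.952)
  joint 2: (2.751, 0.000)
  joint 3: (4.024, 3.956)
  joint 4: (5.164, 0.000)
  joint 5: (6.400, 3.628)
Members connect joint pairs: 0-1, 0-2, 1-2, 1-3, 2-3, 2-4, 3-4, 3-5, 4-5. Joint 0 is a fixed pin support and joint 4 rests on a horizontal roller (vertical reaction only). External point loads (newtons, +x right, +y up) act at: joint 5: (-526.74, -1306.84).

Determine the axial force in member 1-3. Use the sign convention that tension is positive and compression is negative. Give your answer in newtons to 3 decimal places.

N=6 nodes, M=9 members, R=3 reactions → 2N=12, M+R=12
member 0 (0-1): L=4.1151, (cx,cy)=(0.2787,0.9604)
member 1 (0-2): L=2.7510, (cx,cy)=(1.0000,0.0000)
member 2 (1-2): L=4.2651, (cx,cy)=(0.3761,-0.9266)
member 3 (1-3): L=2.8770, (cx,cy)=(1.0000,0.0014)
member 4 (2-3): L=4.1558, (cx,cy)=(0.3063,0.9519)
member 5 (2-4): L=2.4130, (cx,cy)=(1.0000,0.0000)
member 6 (3-4): L=4.1170, (cx,cy)=(0.2769,-0.9609)
member 7 (3-5): L=2.3985, (cx,cy)=(0.9906,-0.1368)
member 8 (4-5): L=3.8328, (cx,cy)=(0.3225,0.9466)
solve A·x = −loads:
  F[0-1] = -59.6366 N (compression)
  F[0-2] = -510.1175 N (compression)
  F[1-2] = +61.7509 N (tension)
  F[1-3] = -39.8456 N (compression)
  F[2-3] = -60.1072 N (compression)
  F[2-4] = -468.4824 N (compression)
  F[3-4] = +70.7894 N (tension)
  F[3-5] = -78.5977 N (compression)
  F[4-5] = -1391.9528 N (compression)
  Rx@0 = +526.7400 N
  Ry@0 = +57.2731 N
  Ry@4 = +1249.5669 N

-39.846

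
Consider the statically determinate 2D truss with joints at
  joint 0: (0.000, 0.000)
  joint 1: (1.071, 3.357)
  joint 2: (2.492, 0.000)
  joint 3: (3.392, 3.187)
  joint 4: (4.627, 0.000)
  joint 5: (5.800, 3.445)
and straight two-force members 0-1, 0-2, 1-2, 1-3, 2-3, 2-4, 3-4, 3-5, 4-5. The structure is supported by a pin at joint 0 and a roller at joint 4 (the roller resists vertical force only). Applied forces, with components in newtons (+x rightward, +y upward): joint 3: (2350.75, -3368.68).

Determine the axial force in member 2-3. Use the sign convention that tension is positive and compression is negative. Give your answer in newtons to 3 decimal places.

N=6 nodes, M=9 members, R=3 reactions → 2N=12, M+R=12
member 0 (0-1): L=3.5237, (cx,cy)=(0.3039,0.9527)
member 1 (0-2): L=2.4920, (cx,cy)=(1.0000,0.0000)
member 2 (1-2): L=3.6454, (cx,cy)=(0.3898,-0.9209)
member 3 (1-3): L=2.3272, (cx,cy)=(0.9973,-0.0730)
member 4 (2-3): L=3.3116, (cx,cy)=(0.2718,0.9624)
member 5 (2-4): L=2.1350, (cx,cy)=(1.0000,0.0000)
member 6 (3-4): L=3.4179, (cx,cy)=(0.3613,-0.9324)
member 7 (3-5): L=2.4218, (cx,cy)=(0.9943,0.1065)
member 8 (4-5): L=3.6392, (cx,cy)=(0.3223,0.9466)
solve A·x = −loads:
  F[0-1] = +755.7725 N (tension)
  F[0-2] = +2121.0394 N (tension)
  F[1-2] = -825.7381 N (compression)
  F[1-3] = +553.0692 N (tension)
  F[2-3] = +790.1578 N (tension)
  F[2-4] = +1584.4183 N (tension)
  F[3-4] = -4384.9547 N (compression)
  F[3-5] = -0.0000 N (compression)
  F[4-5] = +0.0000 N (tension)
  Rx@0 = -2350.7500 N
  Ry@0 = -720.0174 N
  Ry@4 = +4088.6974 N

790.158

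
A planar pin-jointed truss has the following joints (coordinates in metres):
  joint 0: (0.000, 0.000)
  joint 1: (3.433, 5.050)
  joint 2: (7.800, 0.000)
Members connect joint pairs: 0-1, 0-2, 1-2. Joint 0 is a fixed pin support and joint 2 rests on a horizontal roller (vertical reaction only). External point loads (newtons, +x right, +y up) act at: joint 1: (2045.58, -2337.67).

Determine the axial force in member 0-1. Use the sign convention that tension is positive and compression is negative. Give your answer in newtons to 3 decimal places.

18.847

N=3 nodes, M=3 members, R=3 reactions → 2N=6, M+R=6
member 0 (0-1): L=6.1064, (cx,cy)=(0.5622,0.8270)
member 1 (0-2): L=7.8000, (cx,cy)=(1.0000,0.0000)
member 2 (1-2): L=6.6763, (cx,cy)=(0.6541,-0.7564)
solve A·x = −loads:
  F[0-1] = +18.8469 N (tension)
  F[0-2] = +2034.9843 N (tension)
  F[1-2] = -3111.1054 N (compression)
  Rx@0 = -2045.5800 N
  Ry@0 = -15.5864 N
  Ry@2 = +2353.2564 N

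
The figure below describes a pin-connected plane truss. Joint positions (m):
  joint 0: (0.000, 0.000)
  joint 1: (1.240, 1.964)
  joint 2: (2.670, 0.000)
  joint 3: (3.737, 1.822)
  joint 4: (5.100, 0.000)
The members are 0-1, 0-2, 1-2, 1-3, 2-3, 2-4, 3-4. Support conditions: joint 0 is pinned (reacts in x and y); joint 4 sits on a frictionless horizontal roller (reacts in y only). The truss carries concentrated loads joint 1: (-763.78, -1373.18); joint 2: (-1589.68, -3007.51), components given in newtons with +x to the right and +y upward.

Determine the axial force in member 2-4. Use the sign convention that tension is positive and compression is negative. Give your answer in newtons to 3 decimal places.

N=5 nodes, M=7 members, R=3 reactions → 2N=10, M+R=10
member 0 (0-1): L=2.3227, (cx,cy)=(0.5339,0.8456)
member 1 (0-2): L=2.6700, (cx,cy)=(1.0000,0.0000)
member 2 (1-2): L=2.4294, (cx,cy)=(0.5886,-0.8084)
member 3 (1-3): L=2.5010, (cx,cy)=(0.9984,-0.0568)
member 4 (2-3): L=2.1114, (cx,cy)=(0.5053,0.8629)
member 5 (2-4): L=2.4300, (cx,cy)=(1.0000,0.0000)
member 6 (3-4): L=2.2754, (cx,cy)=(0.5990,-0.8007)
solve A·x = −loads:
  F[0-1] = -3271.6707 N (compression)
  F[0-2] = -606.8348 N (compression)
  F[1-2] = +1869.9997 N (tension)
  F[1-3] = -2086.9161 N (compression)
  F[2-3] = +1733.3882 N (tension)
  F[2-4] = +1207.5948 N (tension)
  F[3-4] = -2015.9672 N (compression)
  Rx@0 = +2353.4600 N
  Ry@0 = +2766.4290 N
  Ry@4 = +1614.2610 N

1207.595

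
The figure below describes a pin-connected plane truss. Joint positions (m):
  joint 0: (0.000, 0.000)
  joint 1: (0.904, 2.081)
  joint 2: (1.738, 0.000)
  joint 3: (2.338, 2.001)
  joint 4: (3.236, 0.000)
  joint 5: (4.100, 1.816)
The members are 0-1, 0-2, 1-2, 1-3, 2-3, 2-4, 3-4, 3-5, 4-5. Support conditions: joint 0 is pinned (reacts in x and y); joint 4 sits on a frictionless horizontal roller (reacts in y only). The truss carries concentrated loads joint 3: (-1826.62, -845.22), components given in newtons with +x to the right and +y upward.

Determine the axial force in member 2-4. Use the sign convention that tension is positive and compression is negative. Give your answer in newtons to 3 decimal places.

-232.839

N=6 nodes, M=9 members, R=3 reactions → 2N=12, M+R=12
member 0 (0-1): L=2.2689, (cx,cy)=(0.3984,0.9172)
member 1 (0-2): L=1.7380, (cx,cy)=(1.0000,0.0000)
member 2 (1-2): L=2.2419, (cx,cy)=(0.3720,-0.9282)
member 3 (1-3): L=1.4362, (cx,cy)=(0.9984,-0.0557)
member 4 (2-3): L=2.0890, (cx,cy)=(0.2872,0.9579)
member 5 (2-4): L=1.4980, (cx,cy)=(1.0000,0.0000)
member 6 (3-4): L=2.1933, (cx,cy)=(0.4094,-0.9123)
member 7 (3-5): L=1.7717, (cx,cy)=(0.9945,-0.1044)
member 8 (4-5): L=2.0111, (cx,cy)=(0.4296,0.9030)
solve A·x = −loads:
  F[0-1] = -1487.1984 N (compression)
  F[0-2] = -1234.0666 N (compression)
  F[1-2] = +1539.5543 N (tension)
  F[1-3] = -1167.0885 N (compression)
  F[2-3] = -1491.9220 N (compression)
  F[2-4] = -232.8394 N (compression)
  F[3-4] = +568.6840 N (tension)
  F[3-5] = -0.0000 N (tension)
  F[4-5] = -0.0000 N (tension)
  Rx@0 = +1826.6200 N
  Ry@0 = +1364.0526 N
  Ry@4 = -518.8326 N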